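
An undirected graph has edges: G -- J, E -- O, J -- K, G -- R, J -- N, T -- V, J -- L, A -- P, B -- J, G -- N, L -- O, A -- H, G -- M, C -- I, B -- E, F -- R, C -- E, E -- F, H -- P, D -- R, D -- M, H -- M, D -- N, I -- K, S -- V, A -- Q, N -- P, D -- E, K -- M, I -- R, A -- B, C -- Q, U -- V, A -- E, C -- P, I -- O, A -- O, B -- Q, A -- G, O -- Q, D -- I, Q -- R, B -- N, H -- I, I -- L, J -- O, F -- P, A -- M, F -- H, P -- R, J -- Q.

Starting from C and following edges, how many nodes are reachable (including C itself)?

18

BFS from C visits: C, E, I, P, Q, A, B, D, F, O, H, K, L, R, N, J, G, M
Reachable nodes: 18 of 22 total.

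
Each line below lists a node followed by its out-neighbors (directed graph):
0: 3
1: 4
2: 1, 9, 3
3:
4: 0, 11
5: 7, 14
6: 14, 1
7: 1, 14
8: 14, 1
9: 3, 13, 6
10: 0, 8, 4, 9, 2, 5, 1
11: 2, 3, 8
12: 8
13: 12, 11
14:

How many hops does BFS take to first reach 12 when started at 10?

3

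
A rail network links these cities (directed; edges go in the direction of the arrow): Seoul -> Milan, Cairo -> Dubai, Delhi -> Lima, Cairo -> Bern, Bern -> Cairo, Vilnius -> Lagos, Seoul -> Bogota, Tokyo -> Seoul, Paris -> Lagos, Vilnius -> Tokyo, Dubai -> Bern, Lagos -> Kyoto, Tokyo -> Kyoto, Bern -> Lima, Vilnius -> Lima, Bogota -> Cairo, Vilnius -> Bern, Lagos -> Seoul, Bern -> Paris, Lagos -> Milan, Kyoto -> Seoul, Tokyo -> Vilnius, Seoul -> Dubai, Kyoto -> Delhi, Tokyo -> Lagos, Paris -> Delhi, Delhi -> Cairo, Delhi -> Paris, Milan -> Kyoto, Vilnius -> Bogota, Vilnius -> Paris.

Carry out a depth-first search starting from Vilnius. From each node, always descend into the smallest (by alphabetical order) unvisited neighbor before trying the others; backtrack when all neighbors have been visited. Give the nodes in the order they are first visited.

Vilnius, Bern, Cairo, Dubai, Lima, Paris, Delhi, Lagos, Kyoto, Seoul, Bogota, Milan, Tokyo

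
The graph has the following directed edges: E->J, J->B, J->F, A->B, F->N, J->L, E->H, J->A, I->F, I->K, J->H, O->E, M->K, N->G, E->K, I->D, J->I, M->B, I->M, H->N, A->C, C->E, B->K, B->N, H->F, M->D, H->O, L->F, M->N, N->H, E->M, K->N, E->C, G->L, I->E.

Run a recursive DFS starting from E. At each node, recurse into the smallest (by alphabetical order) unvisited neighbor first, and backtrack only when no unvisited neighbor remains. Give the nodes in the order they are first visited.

Visit E
E → C
E → H
H → F
F → N
N → G
G → L
H → O
E → J
J → A
A → B
B → K
J → I
I → D
I → M

E C H F N G L O J A B K I D M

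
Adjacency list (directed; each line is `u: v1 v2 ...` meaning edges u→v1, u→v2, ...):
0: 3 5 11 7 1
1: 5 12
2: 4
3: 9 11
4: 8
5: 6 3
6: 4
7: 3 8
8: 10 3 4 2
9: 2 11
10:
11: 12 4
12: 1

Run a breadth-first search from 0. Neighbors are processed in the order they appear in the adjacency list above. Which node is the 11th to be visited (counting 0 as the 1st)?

Visit 0; enqueue 3, 5, 11, 7, 1 → queue [3, 5, 11, 7, 1]
Visit 3; enqueue 9 → queue [5, 11, 7, 1, 9]
Visit 5; enqueue 6 → queue [11, 7, 1, 9, 6]
Visit 11; enqueue 12, 4 → queue [7, 1, 9, 6, 12, 4]
Visit 7; enqueue 8 → queue [1, 9, 6, 12, 4, 8]
Visit 1 → queue [9, 6, 12, 4, 8]
Visit 9; enqueue 2 → queue [6, 12, 4, 8, 2]
Visit 6 → queue [12, 4, 8, 2]
Visit 12 → queue [4, 8, 2]
Visit 4 → queue [8, 2]
Visit 8; enqueue 10 → queue [2, 10]
Visit 2 → queue [10]
Visit 10 → queue []

Visit order: 0, 3, 5, 11, 7, 1, 9, 6, 12, 4, 8, 2, 10

8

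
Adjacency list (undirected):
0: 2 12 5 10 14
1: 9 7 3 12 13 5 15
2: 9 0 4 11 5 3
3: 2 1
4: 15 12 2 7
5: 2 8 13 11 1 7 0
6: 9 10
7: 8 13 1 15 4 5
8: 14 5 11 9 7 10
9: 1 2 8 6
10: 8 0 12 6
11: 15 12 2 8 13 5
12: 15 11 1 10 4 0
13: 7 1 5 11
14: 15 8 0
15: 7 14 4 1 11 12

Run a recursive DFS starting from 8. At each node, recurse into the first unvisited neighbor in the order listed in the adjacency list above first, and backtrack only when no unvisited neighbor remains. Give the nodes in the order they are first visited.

Visit 8
8 → 14
14 → 15
15 → 7
7 → 13
13 → 1
1 → 9
9 → 2
2 → 0
0 → 12
12 → 11
11 → 5
12 → 10
10 → 6
12 → 4
2 → 3

8 14 15 7 13 1 9 2 0 12 11 5 10 6 4 3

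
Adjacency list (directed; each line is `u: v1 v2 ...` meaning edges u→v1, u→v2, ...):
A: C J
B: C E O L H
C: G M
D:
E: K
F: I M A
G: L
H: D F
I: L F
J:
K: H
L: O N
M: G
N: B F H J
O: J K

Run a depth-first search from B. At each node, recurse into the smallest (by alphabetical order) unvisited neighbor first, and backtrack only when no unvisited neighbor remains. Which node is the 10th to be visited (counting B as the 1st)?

Visit B
B → C
C → G
G → L
L → N
N → F
F → A
A → J
F → I
F → M
N → H
H → D
L → O
O → K
B → E

Visit order: B, C, G, L, N, F, A, J, I, M, H, D, O, K, E

M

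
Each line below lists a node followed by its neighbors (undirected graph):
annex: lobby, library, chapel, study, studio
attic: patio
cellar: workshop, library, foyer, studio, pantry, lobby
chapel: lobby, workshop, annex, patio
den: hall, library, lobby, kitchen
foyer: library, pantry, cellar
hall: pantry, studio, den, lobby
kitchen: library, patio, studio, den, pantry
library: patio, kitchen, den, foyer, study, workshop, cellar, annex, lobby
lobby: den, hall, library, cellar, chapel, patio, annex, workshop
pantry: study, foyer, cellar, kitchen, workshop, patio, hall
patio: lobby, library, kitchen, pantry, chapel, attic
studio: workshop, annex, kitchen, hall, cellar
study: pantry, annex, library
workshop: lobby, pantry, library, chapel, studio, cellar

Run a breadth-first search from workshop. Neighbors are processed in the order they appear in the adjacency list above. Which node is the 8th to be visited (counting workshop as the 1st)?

den

Visit workshop; enqueue lobby, pantry, library, chapel, studio, cellar → queue [lobby, pantry, library, chapel, studio, cellar]
Visit lobby; enqueue den, hall, patio, annex → queue [pantry, library, chapel, studio, cellar, den, hall, patio, annex]
Visit pantry; enqueue study, foyer, kitchen → queue [library, chapel, studio, cellar, den, hall, patio, annex, study, foyer, kitchen]
Visit library → queue [chapel, studio, cellar, den, hall, patio, annex, study, foyer, kitchen]
Visit chapel → queue [studio, cellar, den, hall, patio, annex, study, foyer, kitchen]
Visit studio → queue [cellar, den, hall, patio, annex, study, foyer, kitchen]
Visit cellar → queue [den, hall, patio, annex, study, foyer, kitchen]
Visit den → queue [hall, patio, annex, study, foyer, kitchen]
Visit hall → queue [patio, annex, study, foyer, kitchen]
Visit patio; enqueue attic → queue [annex, study, foyer, kitchen, attic]
Visit annex → queue [study, foyer, kitchen, attic]
Visit study → queue [foyer, kitchen, attic]
Visit foyer → queue [kitchen, attic]
Visit kitchen → queue [attic]
Visit attic → queue []

Visit order: workshop, lobby, pantry, library, chapel, studio, cellar, den, hall, patio, annex, study, foyer, kitchen, attic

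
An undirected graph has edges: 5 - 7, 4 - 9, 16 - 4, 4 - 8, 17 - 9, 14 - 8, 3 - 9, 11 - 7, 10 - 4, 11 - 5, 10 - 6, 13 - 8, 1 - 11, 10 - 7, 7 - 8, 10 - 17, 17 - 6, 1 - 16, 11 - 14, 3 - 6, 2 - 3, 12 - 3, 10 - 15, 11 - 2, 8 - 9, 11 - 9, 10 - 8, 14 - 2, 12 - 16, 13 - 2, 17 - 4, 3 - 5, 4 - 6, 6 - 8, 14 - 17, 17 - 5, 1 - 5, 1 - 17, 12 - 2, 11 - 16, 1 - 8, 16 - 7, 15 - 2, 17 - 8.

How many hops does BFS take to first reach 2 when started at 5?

Level 0: 5
Level 1: 1, 3, 7, 11, 17
Level 2: 2, 4, 6, 8, 9, 10, 12, 14, 16
Level 3: 13, 15
2 first appears at level 2.

2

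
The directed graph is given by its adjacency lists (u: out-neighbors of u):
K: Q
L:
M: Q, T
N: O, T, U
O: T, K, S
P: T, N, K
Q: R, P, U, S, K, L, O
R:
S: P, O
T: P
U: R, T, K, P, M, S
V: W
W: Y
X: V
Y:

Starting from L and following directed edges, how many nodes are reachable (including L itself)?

1

BFS from L visits: L
Reachable nodes: 1 of 15 total.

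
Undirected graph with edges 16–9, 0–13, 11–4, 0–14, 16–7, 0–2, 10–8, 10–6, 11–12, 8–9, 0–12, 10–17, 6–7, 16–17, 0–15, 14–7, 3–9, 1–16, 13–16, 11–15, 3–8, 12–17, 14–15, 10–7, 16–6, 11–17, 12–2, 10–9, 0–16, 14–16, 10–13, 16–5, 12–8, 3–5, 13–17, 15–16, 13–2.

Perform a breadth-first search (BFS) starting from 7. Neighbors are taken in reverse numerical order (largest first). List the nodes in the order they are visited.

Visit 7; enqueue 16, 14, 10, 6 → queue [16, 14, 10, 6]
Visit 16; enqueue 17, 15, 13, 9, 5, 1, 0 → queue [14, 10, 6, 17, 15, 13, 9, 5, 1, 0]
Visit 14 → queue [10, 6, 17, 15, 13, 9, 5, 1, 0]
Visit 10; enqueue 8 → queue [6, 17, 15, 13, 9, 5, 1, 0, 8]
Visit 6 → queue [17, 15, 13, 9, 5, 1, 0, 8]
Visit 17; enqueue 12, 11 → queue [15, 13, 9, 5, 1, 0, 8, 12, 11]
Visit 15 → queue [13, 9, 5, 1, 0, 8, 12, 11]
Visit 13; enqueue 2 → queue [9, 5, 1, 0, 8, 12, 11, 2]
Visit 9; enqueue 3 → queue [5, 1, 0, 8, 12, 11, 2, 3]
Visit 5 → queue [1, 0, 8, 12, 11, 2, 3]
Visit 1 → queue [0, 8, 12, 11, 2, 3]
Visit 0 → queue [8, 12, 11, 2, 3]
Visit 8 → queue [12, 11, 2, 3]
Visit 12 → queue [11, 2, 3]
Visit 11; enqueue 4 → queue [2, 3, 4]
Visit 2 → queue [3, 4]
Visit 3 → queue [4]
Visit 4 → queue []

7 16 14 10 6 17 15 13 9 5 1 0 8 12 11 2 3 4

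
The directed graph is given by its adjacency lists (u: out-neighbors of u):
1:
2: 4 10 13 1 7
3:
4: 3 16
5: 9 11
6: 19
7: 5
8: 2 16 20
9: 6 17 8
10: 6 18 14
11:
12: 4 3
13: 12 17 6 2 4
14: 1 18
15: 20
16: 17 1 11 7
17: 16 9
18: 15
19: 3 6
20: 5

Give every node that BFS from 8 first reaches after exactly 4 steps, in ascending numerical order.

15, 19

Level 0: 8
Level 1: 2, 16, 20
Level 2: 1, 4, 5, 7, 10, 11, 13, 17
Level 3: 3, 6, 9, 12, 14, 18
Level 4: 15, 19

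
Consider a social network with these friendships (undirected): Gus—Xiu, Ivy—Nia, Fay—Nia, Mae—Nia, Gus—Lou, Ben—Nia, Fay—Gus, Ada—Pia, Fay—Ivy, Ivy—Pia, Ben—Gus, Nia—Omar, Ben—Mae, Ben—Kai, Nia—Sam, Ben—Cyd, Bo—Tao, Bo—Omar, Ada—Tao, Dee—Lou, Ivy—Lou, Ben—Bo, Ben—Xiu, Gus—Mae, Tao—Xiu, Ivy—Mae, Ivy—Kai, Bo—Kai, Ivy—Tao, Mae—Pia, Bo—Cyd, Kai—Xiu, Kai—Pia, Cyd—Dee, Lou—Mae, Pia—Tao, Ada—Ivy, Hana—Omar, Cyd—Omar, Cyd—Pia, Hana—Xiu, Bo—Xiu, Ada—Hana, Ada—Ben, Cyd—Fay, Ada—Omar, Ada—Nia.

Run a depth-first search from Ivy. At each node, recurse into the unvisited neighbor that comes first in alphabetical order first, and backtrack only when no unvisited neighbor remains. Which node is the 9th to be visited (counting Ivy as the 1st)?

Fay

Visit Ivy
Ivy → Ada
Ada → Ben
Ben → Bo
Bo → Cyd
Cyd → Dee
Dee → Lou
Lou → Gus
Gus → Fay
Fay → Nia
Nia → Mae
Mae → Pia
Pia → Kai
Kai → Xiu
Xiu → Hana
Hana → Omar
Xiu → Tao
Nia → Sam

Visit order: Ivy, Ada, Ben, Bo, Cyd, Dee, Lou, Gus, Fay, Nia, Mae, Pia, Kai, Xiu, Hana, Omar, Tao, Sam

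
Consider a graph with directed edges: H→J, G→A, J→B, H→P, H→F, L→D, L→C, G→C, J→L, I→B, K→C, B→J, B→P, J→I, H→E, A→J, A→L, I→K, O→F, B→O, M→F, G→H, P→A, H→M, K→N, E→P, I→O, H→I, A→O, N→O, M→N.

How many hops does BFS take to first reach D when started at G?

Level 0: G
Level 1: A, C, H
Level 2: E, F, I, J, L, M, O, P
Level 3: B, D, K, N
D first appears at level 3.

3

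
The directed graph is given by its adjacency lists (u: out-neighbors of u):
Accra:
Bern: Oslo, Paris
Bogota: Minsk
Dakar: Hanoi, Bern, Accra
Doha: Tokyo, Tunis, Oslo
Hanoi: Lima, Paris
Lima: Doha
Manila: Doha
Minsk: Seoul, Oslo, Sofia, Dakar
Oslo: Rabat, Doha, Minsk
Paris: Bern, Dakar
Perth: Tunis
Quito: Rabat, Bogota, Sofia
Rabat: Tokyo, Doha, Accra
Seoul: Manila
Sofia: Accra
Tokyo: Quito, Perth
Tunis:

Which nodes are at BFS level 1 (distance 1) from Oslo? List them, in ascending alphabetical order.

Doha, Minsk, Rabat

Level 0: Oslo
Level 1: Doha, Minsk, Rabat
Level 2: Accra, Dakar, Seoul, Sofia, Tokyo, Tunis
Level 3: Bern, Hanoi, Manila, Perth, Quito
Level 4: Bogota, Lima, Paris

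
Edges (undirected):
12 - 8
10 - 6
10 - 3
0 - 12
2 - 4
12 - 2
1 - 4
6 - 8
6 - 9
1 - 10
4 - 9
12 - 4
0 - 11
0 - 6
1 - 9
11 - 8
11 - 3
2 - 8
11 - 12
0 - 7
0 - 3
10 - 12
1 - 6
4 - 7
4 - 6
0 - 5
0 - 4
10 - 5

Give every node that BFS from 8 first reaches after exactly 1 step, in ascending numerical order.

Level 0: 8
Level 1: 2, 6, 11, 12
Level 2: 0, 1, 3, 4, 9, 10
Level 3: 5, 7

2, 6, 11, 12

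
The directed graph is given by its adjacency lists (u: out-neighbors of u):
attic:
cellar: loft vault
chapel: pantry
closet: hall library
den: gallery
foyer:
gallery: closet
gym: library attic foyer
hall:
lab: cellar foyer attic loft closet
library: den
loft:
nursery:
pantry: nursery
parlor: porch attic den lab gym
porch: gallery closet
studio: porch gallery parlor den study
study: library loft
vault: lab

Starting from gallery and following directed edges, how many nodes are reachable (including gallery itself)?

5

BFS from gallery visits: gallery, closet, library, hall, den
Reachable nodes: 5 of 19 total.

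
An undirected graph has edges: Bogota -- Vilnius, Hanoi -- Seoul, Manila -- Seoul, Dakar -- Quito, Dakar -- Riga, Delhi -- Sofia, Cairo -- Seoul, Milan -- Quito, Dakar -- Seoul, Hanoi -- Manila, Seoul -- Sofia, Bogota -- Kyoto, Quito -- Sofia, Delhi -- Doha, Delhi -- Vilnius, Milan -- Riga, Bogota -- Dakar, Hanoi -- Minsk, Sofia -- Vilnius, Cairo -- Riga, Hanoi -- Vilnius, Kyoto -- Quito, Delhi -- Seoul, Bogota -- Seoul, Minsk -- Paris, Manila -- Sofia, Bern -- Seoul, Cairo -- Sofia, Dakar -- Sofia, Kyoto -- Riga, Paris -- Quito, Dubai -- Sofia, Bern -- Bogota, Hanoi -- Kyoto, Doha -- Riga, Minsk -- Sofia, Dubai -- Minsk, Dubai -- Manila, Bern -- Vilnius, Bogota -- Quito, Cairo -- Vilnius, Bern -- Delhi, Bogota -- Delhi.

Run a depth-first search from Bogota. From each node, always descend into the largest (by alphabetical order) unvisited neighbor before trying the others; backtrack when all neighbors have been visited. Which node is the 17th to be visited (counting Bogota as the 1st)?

Visit Bogota
Bogota → Vilnius
Vilnius → Sofia
Sofia → Seoul
Seoul → Manila
Manila → Hanoi
Hanoi → Minsk
Minsk → Paris
Paris → Quito
Quito → Milan
Milan → Riga
Riga → Kyoto
Riga → Doha
Doha → Delhi
Delhi → Bern
Riga → Dakar
Riga → Cairo
Minsk → Dubai

Visit order: Bogota, Vilnius, Sofia, Seoul, Manila, Hanoi, Minsk, Paris, Quito, Milan, Riga, Kyoto, Doha, Delhi, Bern, Dakar, Cairo, Dubai

Cairo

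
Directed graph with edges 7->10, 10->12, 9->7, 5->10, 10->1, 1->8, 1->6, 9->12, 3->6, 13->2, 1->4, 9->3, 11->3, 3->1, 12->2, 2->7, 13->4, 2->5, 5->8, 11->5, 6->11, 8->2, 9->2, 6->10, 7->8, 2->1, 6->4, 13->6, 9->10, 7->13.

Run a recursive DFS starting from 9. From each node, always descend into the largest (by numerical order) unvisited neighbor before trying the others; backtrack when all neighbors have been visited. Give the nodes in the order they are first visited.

9 → 12 → 2 → 7 → 13 → 6 → 11 → 5 → 10 → 1 → 8 → 4 → 3

Visit 9
9 → 12
12 → 2
2 → 7
7 → 13
13 → 6
6 → 11
11 → 5
5 → 10
10 → 1
1 → 8
1 → 4
11 → 3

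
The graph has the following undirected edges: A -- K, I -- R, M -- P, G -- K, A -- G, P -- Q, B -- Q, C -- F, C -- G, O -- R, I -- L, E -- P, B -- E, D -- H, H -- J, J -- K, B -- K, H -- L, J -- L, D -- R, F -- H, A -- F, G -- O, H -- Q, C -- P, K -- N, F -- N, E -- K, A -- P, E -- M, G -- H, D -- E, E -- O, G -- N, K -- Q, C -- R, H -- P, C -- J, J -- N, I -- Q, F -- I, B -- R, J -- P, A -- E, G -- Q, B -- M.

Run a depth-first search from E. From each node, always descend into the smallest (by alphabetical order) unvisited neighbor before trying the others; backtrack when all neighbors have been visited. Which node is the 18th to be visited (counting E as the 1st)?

O

Visit E
E → A
A → F
F → C
C → G
G → H
H → D
D → R
R → B
B → K
K → J
J → L
L → I
I → Q
Q → P
P → M
J → N
R → O

Visit order: E, A, F, C, G, H, D, R, B, K, J, L, I, Q, P, M, N, O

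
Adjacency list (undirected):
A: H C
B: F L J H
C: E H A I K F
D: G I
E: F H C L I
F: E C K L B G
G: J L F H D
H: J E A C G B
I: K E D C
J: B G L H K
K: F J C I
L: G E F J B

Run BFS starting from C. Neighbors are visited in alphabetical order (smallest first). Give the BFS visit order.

C -> A -> E -> F -> H -> I -> K -> L -> B -> G -> J -> D

Visit C; enqueue A, E, F, H, I, K → queue [A, E, F, H, I, K]
Visit A → queue [E, F, H, I, K]
Visit E; enqueue L → queue [F, H, I, K, L]
Visit F; enqueue B, G → queue [H, I, K, L, B, G]
Visit H; enqueue J → queue [I, K, L, B, G, J]
Visit I; enqueue D → queue [K, L, B, G, J, D]
Visit K → queue [L, B, G, J, D]
Visit L → queue [B, G, J, D]
Visit B → queue [G, J, D]
Visit G → queue [J, D]
Visit J → queue [D]
Visit D → queue []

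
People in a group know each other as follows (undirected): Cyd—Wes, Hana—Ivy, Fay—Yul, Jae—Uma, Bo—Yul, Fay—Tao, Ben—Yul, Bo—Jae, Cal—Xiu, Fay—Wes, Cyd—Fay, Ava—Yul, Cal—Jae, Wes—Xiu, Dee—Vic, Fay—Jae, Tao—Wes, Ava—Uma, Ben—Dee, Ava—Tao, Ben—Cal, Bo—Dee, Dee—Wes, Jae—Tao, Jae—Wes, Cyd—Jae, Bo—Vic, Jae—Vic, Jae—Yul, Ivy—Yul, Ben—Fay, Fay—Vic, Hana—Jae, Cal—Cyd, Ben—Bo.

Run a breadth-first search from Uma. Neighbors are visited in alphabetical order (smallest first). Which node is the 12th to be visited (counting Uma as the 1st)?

Wes

Visit Uma; enqueue Ava, Jae → queue [Ava, Jae]
Visit Ava; enqueue Tao, Yul → queue [Jae, Tao, Yul]
Visit Jae; enqueue Bo, Cal, Cyd, Fay, Hana, Vic, Wes → queue [Tao, Yul, Bo, Cal, Cyd, Fay, Hana, Vic, Wes]
Visit Tao → queue [Yul, Bo, Cal, Cyd, Fay, Hana, Vic, Wes]
Visit Yul; enqueue Ben, Ivy → queue [Bo, Cal, Cyd, Fay, Hana, Vic, Wes, Ben, Ivy]
Visit Bo; enqueue Dee → queue [Cal, Cyd, Fay, Hana, Vic, Wes, Ben, Ivy, Dee]
Visit Cal; enqueue Xiu → queue [Cyd, Fay, Hana, Vic, Wes, Ben, Ivy, Dee, Xiu]
Visit Cyd → queue [Fay, Hana, Vic, Wes, Ben, Ivy, Dee, Xiu]
Visit Fay → queue [Hana, Vic, Wes, Ben, Ivy, Dee, Xiu]
Visit Hana → queue [Vic, Wes, Ben, Ivy, Dee, Xiu]
Visit Vic → queue [Wes, Ben, Ivy, Dee, Xiu]
Visit Wes → queue [Ben, Ivy, Dee, Xiu]
Visit Ben → queue [Ivy, Dee, Xiu]
Visit Ivy → queue [Dee, Xiu]
Visit Dee → queue [Xiu]
Visit Xiu → queue []

Visit order: Uma, Ava, Jae, Tao, Yul, Bo, Cal, Cyd, Fay, Hana, Vic, Wes, Ben, Ivy, Dee, Xiu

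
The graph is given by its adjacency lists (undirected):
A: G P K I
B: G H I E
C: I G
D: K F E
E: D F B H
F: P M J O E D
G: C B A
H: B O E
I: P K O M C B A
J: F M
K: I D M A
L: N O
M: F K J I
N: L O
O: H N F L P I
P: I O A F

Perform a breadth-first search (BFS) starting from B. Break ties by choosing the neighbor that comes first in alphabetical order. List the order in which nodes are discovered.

B, E, G, H, I, D, F, A, C, O, K, M, P, J, L, N

Visit B; enqueue E, G, H, I → queue [E, G, H, I]
Visit E; enqueue D, F → queue [G, H, I, D, F]
Visit G; enqueue A, C → queue [H, I, D, F, A, C]
Visit H; enqueue O → queue [I, D, F, A, C, O]
Visit I; enqueue K, M, P → queue [D, F, A, C, O, K, M, P]
Visit D → queue [F, A, C, O, K, M, P]
Visit F; enqueue J → queue [A, C, O, K, M, P, J]
Visit A → queue [C, O, K, M, P, J]
Visit C → queue [O, K, M, P, J]
Visit O; enqueue L, N → queue [K, M, P, J, L, N]
Visit K → queue [M, P, J, L, N]
Visit M → queue [P, J, L, N]
Visit P → queue [J, L, N]
Visit J → queue [L, N]
Visit L → queue [N]
Visit N → queue []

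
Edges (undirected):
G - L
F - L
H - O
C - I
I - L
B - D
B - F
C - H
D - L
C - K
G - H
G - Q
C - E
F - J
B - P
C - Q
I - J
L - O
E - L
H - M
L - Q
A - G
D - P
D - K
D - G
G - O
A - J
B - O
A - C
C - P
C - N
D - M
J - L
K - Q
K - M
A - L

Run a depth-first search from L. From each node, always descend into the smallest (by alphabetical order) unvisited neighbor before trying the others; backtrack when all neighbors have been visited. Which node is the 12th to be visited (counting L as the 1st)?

O

Visit L
L → A
A → C
C → E
C → H
H → G
G → D
D → B
B → F
F → J
J → I
B → O
B → P
D → K
K → M
K → Q
C → N

Visit order: L, A, C, E, H, G, D, B, F, J, I, O, P, K, M, Q, N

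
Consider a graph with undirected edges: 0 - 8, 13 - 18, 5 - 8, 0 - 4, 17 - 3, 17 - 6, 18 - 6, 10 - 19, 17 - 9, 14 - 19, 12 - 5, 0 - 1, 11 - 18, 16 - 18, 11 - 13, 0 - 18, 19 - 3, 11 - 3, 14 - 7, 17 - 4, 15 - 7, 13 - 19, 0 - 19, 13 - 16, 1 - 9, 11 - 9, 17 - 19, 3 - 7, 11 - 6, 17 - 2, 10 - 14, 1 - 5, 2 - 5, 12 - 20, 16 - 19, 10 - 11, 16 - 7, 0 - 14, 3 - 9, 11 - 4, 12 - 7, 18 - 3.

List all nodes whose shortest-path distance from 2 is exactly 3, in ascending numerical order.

0, 7, 10, 11, 13, 14, 16, 18, 20

Level 0: 2
Level 1: 5, 17
Level 2: 1, 3, 4, 6, 8, 9, 12, 19
Level 3: 0, 7, 10, 11, 13, 14, 16, 18, 20
Level 4: 15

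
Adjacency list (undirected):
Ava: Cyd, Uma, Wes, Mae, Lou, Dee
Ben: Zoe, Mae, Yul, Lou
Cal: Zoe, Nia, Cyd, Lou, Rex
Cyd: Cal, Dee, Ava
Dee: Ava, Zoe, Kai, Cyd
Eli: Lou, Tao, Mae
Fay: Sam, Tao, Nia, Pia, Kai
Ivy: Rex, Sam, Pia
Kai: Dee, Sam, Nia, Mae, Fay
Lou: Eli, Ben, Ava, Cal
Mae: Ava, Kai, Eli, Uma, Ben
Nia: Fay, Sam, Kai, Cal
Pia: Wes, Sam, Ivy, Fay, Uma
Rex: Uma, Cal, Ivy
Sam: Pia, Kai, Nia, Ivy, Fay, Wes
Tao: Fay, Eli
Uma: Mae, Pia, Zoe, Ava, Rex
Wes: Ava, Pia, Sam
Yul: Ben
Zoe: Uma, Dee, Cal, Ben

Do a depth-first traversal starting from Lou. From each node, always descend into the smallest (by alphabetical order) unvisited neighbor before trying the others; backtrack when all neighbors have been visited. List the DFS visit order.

Lou, Ava, Cyd, Cal, Nia, Fay, Kai, Dee, Zoe, Ben, Mae, Eli, Tao, Uma, Pia, Ivy, Rex, Sam, Wes, Yul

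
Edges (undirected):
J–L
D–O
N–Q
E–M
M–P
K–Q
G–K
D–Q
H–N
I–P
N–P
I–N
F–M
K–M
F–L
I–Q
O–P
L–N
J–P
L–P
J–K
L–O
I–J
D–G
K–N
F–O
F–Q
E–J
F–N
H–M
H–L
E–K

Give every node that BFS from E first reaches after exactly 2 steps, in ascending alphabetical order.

F, G, H, I, L, N, P, Q

Level 0: E
Level 1: J, K, M
Level 2: F, G, H, I, L, N, P, Q
Level 3: D, O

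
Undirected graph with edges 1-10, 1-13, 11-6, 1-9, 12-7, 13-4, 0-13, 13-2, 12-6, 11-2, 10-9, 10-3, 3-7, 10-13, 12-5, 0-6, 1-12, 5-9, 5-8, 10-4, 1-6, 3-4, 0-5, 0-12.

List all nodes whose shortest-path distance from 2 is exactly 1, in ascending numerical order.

Level 0: 2
Level 1: 11, 13
Level 2: 0, 1, 4, 6, 10
Level 3: 3, 5, 9, 12
Level 4: 7, 8

11, 13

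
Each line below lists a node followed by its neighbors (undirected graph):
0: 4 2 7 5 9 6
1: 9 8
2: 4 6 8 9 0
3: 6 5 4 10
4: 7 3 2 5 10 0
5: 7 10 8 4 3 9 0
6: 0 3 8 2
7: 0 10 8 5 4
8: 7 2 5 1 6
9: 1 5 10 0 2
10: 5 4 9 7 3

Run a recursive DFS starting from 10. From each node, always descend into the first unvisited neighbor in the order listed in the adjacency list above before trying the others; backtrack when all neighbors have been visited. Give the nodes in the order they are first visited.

Visit 10
10 → 5
5 → 7
7 → 0
0 → 4
4 → 3
3 → 6
6 → 8
8 → 2
2 → 9
9 → 1

10 → 5 → 7 → 0 → 4 → 3 → 6 → 8 → 2 → 9 → 1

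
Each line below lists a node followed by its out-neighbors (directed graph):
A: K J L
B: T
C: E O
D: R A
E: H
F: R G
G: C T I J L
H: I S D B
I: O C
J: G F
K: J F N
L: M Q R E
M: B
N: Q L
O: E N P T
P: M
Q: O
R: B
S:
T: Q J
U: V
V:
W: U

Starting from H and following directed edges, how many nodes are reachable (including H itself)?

BFS from H visits: H, I, S, D, B, O, C, R, A, T, E, N, P, K, J, L, Q, M, F, G
Reachable nodes: 20 of 23 total.

20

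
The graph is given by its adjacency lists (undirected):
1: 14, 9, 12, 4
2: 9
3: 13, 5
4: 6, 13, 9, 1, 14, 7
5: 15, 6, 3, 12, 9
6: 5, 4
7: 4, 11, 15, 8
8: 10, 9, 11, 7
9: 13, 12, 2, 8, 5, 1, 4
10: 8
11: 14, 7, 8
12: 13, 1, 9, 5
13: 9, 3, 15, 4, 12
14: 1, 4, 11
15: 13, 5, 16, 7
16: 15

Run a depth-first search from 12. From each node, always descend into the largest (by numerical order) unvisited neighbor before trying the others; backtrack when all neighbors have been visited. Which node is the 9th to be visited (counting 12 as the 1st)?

9

Visit 12
12 → 13
13 → 15
15 → 16
15 → 7
7 → 11
11 → 14
14 → 4
4 → 9
9 → 8
8 → 10
9 → 5
5 → 6
5 → 3
9 → 2
9 → 1

Visit order: 12, 13, 15, 16, 7, 11, 14, 4, 9, 8, 10, 5, 6, 3, 2, 1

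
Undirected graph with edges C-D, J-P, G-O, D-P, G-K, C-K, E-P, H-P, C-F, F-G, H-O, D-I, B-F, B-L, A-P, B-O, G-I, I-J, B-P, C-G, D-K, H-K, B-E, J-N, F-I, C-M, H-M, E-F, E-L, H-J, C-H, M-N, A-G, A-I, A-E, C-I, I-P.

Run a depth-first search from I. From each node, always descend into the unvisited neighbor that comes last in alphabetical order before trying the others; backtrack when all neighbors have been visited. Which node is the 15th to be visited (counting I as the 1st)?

Visit I
I → P
P → J
J → N
N → M
M → H
H → O
O → G
G → K
K → D
D → C
C → F
F → E
E → L
L → B
E → A

Visit order: I, P, J, N, M, H, O, G, K, D, C, F, E, L, B, A

B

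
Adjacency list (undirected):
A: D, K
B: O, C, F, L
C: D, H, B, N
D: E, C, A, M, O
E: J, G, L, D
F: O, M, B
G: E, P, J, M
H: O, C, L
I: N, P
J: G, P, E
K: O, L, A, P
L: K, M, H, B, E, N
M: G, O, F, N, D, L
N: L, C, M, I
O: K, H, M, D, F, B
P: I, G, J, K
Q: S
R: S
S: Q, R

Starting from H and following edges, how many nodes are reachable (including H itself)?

BFS from H visits: H, C, L, O, B, D, N, E, K, M, F, A, I, G, J, P
Reachable nodes: 16 of 19 total.

16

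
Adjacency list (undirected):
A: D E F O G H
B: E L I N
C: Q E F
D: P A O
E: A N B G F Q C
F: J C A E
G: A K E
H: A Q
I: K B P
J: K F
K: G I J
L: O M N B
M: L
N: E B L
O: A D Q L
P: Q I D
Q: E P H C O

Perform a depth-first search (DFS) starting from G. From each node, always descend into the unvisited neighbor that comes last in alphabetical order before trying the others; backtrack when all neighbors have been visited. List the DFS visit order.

G K J F E Q P I B N L O D A H M C

Visit G
G → K
K → J
J → F
F → E
E → Q
Q → P
P → I
I → B
B → N
N → L
L → O
O → D
D → A
A → H
L → M
Q → C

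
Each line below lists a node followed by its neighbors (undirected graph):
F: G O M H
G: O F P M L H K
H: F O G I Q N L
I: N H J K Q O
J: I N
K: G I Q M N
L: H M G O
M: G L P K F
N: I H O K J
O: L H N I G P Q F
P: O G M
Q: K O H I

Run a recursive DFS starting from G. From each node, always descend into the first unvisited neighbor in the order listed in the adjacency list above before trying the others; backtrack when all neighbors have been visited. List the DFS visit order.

G -> O -> L -> H -> F -> M -> P -> K -> I -> N -> J -> Q

Visit G
G → O
O → L
L → H
H → F
F → M
M → P
M → K
K → I
I → N
N → J
I → Q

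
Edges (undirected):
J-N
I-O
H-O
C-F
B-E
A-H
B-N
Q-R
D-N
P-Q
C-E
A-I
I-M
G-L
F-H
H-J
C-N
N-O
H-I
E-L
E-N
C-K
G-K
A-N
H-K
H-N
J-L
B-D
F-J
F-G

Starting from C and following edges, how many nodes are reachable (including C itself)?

BFS from C visits: C, E, F, K, N, B, L, G, H, J, A, D, O, I, M
Reachable nodes: 15 of 18 total.

15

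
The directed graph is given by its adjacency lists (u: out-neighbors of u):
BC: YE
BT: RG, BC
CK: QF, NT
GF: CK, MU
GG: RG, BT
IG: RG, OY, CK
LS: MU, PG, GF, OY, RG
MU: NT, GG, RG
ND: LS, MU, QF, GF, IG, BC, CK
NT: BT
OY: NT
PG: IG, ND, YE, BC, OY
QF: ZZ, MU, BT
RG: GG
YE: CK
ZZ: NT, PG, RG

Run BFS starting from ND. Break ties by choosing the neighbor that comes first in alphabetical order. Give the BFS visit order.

ND -> BC -> CK -> GF -> IG -> LS -> MU -> QF -> YE -> NT -> OY -> RG -> PG -> GG -> BT -> ZZ

Visit ND; enqueue BC, CK, GF, IG, LS, MU, QF → queue [BC, CK, GF, IG, LS, MU, QF]
Visit BC; enqueue YE → queue [CK, GF, IG, LS, MU, QF, YE]
Visit CK; enqueue NT → queue [GF, IG, LS, MU, QF, YE, NT]
Visit GF → queue [IG, LS, MU, QF, YE, NT]
Visit IG; enqueue OY, RG → queue [LS, MU, QF, YE, NT, OY, RG]
Visit LS; enqueue PG → queue [MU, QF, YE, NT, OY, RG, PG]
Visit MU; enqueue GG → queue [QF, YE, NT, OY, RG, PG, GG]
Visit QF; enqueue BT, ZZ → queue [YE, NT, OY, RG, PG, GG, BT, ZZ]
Visit YE → queue [NT, OY, RG, PG, GG, BT, ZZ]
Visit NT → queue [OY, RG, PG, GG, BT, ZZ]
Visit OY → queue [RG, PG, GG, BT, ZZ]
Visit RG → queue [PG, GG, BT, ZZ]
Visit PG → queue [GG, BT, ZZ]
Visit GG → queue [BT, ZZ]
Visit BT → queue [ZZ]
Visit ZZ → queue []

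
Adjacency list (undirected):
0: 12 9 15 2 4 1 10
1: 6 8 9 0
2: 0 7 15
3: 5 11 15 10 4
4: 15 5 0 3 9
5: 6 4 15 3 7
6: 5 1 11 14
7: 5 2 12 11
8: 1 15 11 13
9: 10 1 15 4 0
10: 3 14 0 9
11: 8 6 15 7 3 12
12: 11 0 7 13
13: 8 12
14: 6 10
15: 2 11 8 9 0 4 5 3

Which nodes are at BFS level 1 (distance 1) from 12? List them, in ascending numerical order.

0, 7, 11, 13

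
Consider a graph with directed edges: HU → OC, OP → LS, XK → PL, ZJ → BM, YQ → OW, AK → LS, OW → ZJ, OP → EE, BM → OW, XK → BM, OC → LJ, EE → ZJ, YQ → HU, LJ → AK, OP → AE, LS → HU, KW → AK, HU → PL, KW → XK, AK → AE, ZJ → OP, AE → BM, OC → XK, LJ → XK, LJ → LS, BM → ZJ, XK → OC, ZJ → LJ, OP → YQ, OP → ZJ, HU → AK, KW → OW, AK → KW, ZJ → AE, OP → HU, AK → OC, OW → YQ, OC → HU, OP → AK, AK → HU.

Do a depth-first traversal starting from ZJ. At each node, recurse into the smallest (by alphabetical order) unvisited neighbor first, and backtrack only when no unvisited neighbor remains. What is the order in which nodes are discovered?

Visit ZJ
ZJ → AE
AE → BM
BM → OW
OW → YQ
YQ → HU
HU → AK
AK → KW
KW → XK
XK → OC
OC → LJ
LJ → LS
XK → PL
ZJ → OP
OP → EE

ZJ, AE, BM, OW, YQ, HU, AK, KW, XK, OC, LJ, LS, PL, OP, EE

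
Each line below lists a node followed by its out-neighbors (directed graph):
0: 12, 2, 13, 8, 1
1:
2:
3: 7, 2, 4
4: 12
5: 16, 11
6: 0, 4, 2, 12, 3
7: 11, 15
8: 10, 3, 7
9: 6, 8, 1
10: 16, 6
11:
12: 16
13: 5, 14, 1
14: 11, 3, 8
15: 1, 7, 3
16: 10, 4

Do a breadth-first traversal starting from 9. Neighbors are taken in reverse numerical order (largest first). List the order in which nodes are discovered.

9 -> 8 -> 6 -> 1 -> 10 -> 7 -> 3 -> 12 -> 4 -> 2 -> 0 -> 16 -> 15 -> 11 -> 13 -> 14 -> 5

Visit 9; enqueue 8, 6, 1 → queue [8, 6, 1]
Visit 8; enqueue 10, 7, 3 → queue [6, 1, 10, 7, 3]
Visit 6; enqueue 12, 4, 2, 0 → queue [1, 10, 7, 3, 12, 4, 2, 0]
Visit 1 → queue [10, 7, 3, 12, 4, 2, 0]
Visit 10; enqueue 16 → queue [7, 3, 12, 4, 2, 0, 16]
Visit 7; enqueue 15, 11 → queue [3, 12, 4, 2, 0, 16, 15, 11]
Visit 3 → queue [12, 4, 2, 0, 16, 15, 11]
Visit 12 → queue [4, 2, 0, 16, 15, 11]
Visit 4 → queue [2, 0, 16, 15, 11]
Visit 2 → queue [0, 16, 15, 11]
Visit 0; enqueue 13 → queue [16, 15, 11, 13]
Visit 16 → queue [15, 11, 13]
Visit 15 → queue [11, 13]
Visit 11 → queue [13]
Visit 13; enqueue 14, 5 → queue [14, 5]
Visit 14 → queue [5]
Visit 5 → queue []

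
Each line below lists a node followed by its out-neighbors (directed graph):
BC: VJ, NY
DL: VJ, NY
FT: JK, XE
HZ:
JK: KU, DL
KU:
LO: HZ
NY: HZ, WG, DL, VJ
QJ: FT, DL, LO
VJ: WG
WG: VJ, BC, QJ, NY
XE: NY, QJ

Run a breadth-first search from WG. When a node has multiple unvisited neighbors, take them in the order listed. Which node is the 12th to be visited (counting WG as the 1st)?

KU

Visit WG; enqueue VJ, BC, QJ, NY → queue [VJ, BC, QJ, NY]
Visit VJ → queue [BC, QJ, NY]
Visit BC → queue [QJ, NY]
Visit QJ; enqueue FT, DL, LO → queue [NY, FT, DL, LO]
Visit NY; enqueue HZ → queue [FT, DL, LO, HZ]
Visit FT; enqueue JK, XE → queue [DL, LO, HZ, JK, XE]
Visit DL → queue [LO, HZ, JK, XE]
Visit LO → queue [HZ, JK, XE]
Visit HZ → queue [JK, XE]
Visit JK; enqueue KU → queue [XE, KU]
Visit XE → queue [KU]
Visit KU → queue []

Visit order: WG, VJ, BC, QJ, NY, FT, DL, LO, HZ, JK, XE, KU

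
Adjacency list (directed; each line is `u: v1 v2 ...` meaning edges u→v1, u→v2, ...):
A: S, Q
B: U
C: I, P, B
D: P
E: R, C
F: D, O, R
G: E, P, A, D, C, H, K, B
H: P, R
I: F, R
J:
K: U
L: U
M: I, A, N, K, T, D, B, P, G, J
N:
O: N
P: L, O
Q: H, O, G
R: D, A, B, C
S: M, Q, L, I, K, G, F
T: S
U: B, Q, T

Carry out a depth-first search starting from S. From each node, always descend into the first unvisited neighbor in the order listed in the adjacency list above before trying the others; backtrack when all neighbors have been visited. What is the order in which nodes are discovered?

Visit S
S → M
M → I
I → F
F → D
D → P
P → L
L → U
U → B
U → Q
Q → H
H → R
R → A
R → C
Q → O
O → N
Q → G
G → E
G → K
U → T
M → J

S M I F D P L U B Q H R A C O N G E K T J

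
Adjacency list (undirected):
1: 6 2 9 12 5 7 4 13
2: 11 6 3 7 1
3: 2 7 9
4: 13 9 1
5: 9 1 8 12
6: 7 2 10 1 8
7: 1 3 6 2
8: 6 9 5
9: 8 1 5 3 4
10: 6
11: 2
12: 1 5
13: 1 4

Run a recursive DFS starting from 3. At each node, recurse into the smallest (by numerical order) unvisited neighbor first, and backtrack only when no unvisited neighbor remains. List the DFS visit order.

Visit 3
3 → 2
2 → 1
1 → 4
4 → 9
9 → 5
5 → 8
8 → 6
6 → 7
6 → 10
5 → 12
4 → 13
2 → 11

3, 2, 1, 4, 9, 5, 8, 6, 7, 10, 12, 13, 11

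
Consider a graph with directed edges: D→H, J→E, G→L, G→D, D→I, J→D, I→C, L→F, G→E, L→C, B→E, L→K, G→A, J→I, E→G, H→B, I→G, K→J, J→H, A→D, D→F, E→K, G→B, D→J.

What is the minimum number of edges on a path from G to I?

2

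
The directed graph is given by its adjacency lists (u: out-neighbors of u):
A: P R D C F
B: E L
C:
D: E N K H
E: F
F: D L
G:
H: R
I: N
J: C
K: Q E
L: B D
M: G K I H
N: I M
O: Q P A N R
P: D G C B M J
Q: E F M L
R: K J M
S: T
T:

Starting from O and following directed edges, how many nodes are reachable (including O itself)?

BFS from O visits: O, A, N, P, Q, R, C, D, F, I, M, B, G, J, E, L, K, H
Reachable nodes: 18 of 20 total.

18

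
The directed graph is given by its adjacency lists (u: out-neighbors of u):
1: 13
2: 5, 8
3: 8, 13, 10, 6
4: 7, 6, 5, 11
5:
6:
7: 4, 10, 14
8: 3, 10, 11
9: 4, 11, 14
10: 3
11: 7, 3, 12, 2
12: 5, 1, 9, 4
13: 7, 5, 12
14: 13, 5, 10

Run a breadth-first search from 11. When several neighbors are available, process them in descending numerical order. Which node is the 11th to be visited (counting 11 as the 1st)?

10

Visit 11; enqueue 12, 7, 3, 2 → queue [12, 7, 3, 2]
Visit 12; enqueue 9, 5, 4, 1 → queue [7, 3, 2, 9, 5, 4, 1]
Visit 7; enqueue 14, 10 → queue [3, 2, 9, 5, 4, 1, 14, 10]
Visit 3; enqueue 13, 8, 6 → queue [2, 9, 5, 4, 1, 14, 10, 13, 8, 6]
Visit 2 → queue [9, 5, 4, 1, 14, 10, 13, 8, 6]
Visit 9 → queue [5, 4, 1, 14, 10, 13, 8, 6]
Visit 5 → queue [4, 1, 14, 10, 13, 8, 6]
Visit 4 → queue [1, 14, 10, 13, 8, 6]
Visit 1 → queue [14, 10, 13, 8, 6]
Visit 14 → queue [10, 13, 8, 6]
Visit 10 → queue [13, 8, 6]
Visit 13 → queue [8, 6]
Visit 8 → queue [6]
Visit 6 → queue []

Visit order: 11, 12, 7, 3, 2, 9, 5, 4, 1, 14, 10, 13, 8, 6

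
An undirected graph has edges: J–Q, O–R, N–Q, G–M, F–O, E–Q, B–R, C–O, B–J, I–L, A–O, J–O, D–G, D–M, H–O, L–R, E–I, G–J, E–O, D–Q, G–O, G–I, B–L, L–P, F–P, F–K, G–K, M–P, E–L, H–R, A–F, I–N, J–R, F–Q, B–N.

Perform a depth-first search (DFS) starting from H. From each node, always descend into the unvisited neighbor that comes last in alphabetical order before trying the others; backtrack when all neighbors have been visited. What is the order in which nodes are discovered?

Visit H
H → R
R → O
O → J
J → Q
Q → N
N → I
I → L
L → P
P → M
M → G
G → K
K → F
F → A
G → D
L → E
L → B
O → C

H R O J Q N I L P M G K F A D E B C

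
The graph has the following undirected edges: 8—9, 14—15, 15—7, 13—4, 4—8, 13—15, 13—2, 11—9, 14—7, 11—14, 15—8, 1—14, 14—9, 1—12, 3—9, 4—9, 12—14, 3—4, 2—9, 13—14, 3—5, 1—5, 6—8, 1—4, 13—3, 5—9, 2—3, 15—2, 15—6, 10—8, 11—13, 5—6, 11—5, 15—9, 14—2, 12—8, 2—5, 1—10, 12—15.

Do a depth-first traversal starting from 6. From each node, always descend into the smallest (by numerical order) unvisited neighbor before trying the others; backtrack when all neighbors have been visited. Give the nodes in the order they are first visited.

Visit 6
6 → 5
5 → 1
1 → 4
4 → 3
3 → 2
2 → 9
9 → 8
8 → 10
8 → 12
12 → 14
14 → 7
7 → 15
15 → 13
13 → 11

6 5 1 4 3 2 9 8 10 12 14 7 15 13 11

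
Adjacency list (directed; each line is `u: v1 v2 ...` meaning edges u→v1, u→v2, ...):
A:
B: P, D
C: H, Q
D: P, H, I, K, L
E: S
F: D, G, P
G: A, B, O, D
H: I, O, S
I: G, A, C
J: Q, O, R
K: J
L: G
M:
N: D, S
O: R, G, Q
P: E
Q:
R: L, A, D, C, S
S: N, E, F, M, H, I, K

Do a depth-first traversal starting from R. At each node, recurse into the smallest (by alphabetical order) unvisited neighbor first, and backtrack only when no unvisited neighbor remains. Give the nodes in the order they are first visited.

R A C H I G B D K J O Q L P E S F M N

Visit R
R → A
R → C
C → H
H → I
I → G
G → B
B → D
D → K
K → J
J → O
O → Q
D → L
D → P
P → E
E → S
S → F
S → M
S → N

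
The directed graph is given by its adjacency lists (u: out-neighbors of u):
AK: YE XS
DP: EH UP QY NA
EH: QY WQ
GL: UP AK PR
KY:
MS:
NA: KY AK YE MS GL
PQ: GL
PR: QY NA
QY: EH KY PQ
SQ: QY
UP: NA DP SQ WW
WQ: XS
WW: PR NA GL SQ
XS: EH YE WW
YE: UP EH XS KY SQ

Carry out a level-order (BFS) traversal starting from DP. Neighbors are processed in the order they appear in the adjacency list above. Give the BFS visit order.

Visit DP; enqueue EH, UP, QY, NA → queue [EH, UP, QY, NA]
Visit EH; enqueue WQ → queue [UP, QY, NA, WQ]
Visit UP; enqueue SQ, WW → queue [QY, NA, WQ, SQ, WW]
Visit QY; enqueue KY, PQ → queue [NA, WQ, SQ, WW, KY, PQ]
Visit NA; enqueue AK, YE, MS, GL → queue [WQ, SQ, WW, KY, PQ, AK, YE, MS, GL]
Visit WQ; enqueue XS → queue [SQ, WW, KY, PQ, AK, YE, MS, GL, XS]
Visit SQ → queue [WW, KY, PQ, AK, YE, MS, GL, XS]
Visit WW; enqueue PR → queue [KY, PQ, AK, YE, MS, GL, XS, PR]
Visit KY → queue [PQ, AK, YE, MS, GL, XS, PR]
Visit PQ → queue [AK, YE, MS, GL, XS, PR]
Visit AK → queue [YE, MS, GL, XS, PR]
Visit YE → queue [MS, GL, XS, PR]
Visit MS → queue [GL, XS, PR]
Visit GL → queue [XS, PR]
Visit XS → queue [PR]
Visit PR → queue []

DP EH UP QY NA WQ SQ WW KY PQ AK YE MS GL XS PR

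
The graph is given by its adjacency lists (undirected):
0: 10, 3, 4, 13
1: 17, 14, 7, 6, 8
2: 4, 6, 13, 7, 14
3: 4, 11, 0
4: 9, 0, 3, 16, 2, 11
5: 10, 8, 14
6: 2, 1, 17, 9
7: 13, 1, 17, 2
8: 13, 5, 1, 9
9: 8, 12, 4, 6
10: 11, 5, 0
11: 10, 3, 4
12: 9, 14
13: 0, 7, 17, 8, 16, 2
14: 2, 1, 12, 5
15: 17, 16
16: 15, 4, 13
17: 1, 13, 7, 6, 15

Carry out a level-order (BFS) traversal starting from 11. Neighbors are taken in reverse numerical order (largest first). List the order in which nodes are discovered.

11 → 10 → 4 → 3 → 5 → 0 → 16 → 9 → 2 → 14 → 8 → 13 → 15 → 12 → 6 → 7 → 1 → 17

Visit 11; enqueue 10, 4, 3 → queue [10, 4, 3]
Visit 10; enqueue 5, 0 → queue [4, 3, 5, 0]
Visit 4; enqueue 16, 9, 2 → queue [3, 5, 0, 16, 9, 2]
Visit 3 → queue [5, 0, 16, 9, 2]
Visit 5; enqueue 14, 8 → queue [0, 16, 9, 2, 14, 8]
Visit 0; enqueue 13 → queue [16, 9, 2, 14, 8, 13]
Visit 16; enqueue 15 → queue [9, 2, 14, 8, 13, 15]
Visit 9; enqueue 12, 6 → queue [2, 14, 8, 13, 15, 12, 6]
Visit 2; enqueue 7 → queue [14, 8, 13, 15, 12, 6, 7]
Visit 14; enqueue 1 → queue [8, 13, 15, 12, 6, 7, 1]
Visit 8 → queue [13, 15, 12, 6, 7, 1]
Visit 13; enqueue 17 → queue [15, 12, 6, 7, 1, 17]
Visit 15 → queue [12, 6, 7, 1, 17]
Visit 12 → queue [6, 7, 1, 17]
Visit 6 → queue [7, 1, 17]
Visit 7 → queue [1, 17]
Visit 1 → queue [17]
Visit 17 → queue []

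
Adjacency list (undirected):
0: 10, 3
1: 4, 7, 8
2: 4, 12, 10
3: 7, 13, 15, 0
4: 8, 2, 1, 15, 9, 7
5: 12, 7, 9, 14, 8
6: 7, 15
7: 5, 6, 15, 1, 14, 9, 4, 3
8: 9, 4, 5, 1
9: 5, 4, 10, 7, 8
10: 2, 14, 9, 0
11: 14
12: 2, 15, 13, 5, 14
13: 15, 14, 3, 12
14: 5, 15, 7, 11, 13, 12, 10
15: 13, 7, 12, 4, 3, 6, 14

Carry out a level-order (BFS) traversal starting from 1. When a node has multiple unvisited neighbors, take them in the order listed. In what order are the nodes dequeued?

Visit 1; enqueue 4, 7, 8 → queue [4, 7, 8]
Visit 4; enqueue 2, 15, 9 → queue [7, 8, 2, 15, 9]
Visit 7; enqueue 5, 6, 14, 3 → queue [8, 2, 15, 9, 5, 6, 14, 3]
Visit 8 → queue [2, 15, 9, 5, 6, 14, 3]
Visit 2; enqueue 12, 10 → queue [15, 9, 5, 6, 14, 3, 12, 10]
Visit 15; enqueue 13 → queue [9, 5, 6, 14, 3, 12, 10, 13]
Visit 9 → queue [5, 6, 14, 3, 12, 10, 13]
Visit 5 → queue [6, 14, 3, 12, 10, 13]
Visit 6 → queue [14, 3, 12, 10, 13]
Visit 14; enqueue 11 → queue [3, 12, 10, 13, 11]
Visit 3; enqueue 0 → queue [12, 10, 13, 11, 0]
Visit 12 → queue [10, 13, 11, 0]
Visit 10 → queue [13, 11, 0]
Visit 13 → queue [11, 0]
Visit 11 → queue [0]
Visit 0 → queue []

1 -> 4 -> 7 -> 8 -> 2 -> 15 -> 9 -> 5 -> 6 -> 14 -> 3 -> 12 -> 10 -> 13 -> 11 -> 0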